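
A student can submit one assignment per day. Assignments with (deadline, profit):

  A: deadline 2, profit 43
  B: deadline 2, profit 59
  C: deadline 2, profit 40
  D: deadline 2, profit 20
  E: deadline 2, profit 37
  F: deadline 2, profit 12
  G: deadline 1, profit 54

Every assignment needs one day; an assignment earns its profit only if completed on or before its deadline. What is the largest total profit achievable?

By profit: B(d2,59), G(d1,54), A(d2,43), C(d2,40), E(d2,37), D(d2,20), F(d2,12)
B→slot 2; G→slot 1; A skipped; C skipped; E skipped; D skipped; F skipped.
Profit = 54 + 59 = 113

113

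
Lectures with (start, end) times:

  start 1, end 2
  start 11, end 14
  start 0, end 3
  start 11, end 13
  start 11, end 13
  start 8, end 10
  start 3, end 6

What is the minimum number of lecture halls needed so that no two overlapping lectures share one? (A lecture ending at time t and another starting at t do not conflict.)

3

The answer is the maximum number of intervals overlapping at any instant.
Events (time:±→running): 0:+→1 1:+→2 2:-→1 3:-→0 3:+→1 6:-→0 8:+→1 10:-→0 11:+→1 11:+→2 11:+→3 … peak 3.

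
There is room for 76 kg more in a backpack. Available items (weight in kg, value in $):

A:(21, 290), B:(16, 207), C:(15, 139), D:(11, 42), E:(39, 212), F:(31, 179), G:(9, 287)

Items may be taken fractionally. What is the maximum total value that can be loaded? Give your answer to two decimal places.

1009.61

Sort by value per unit weight and fill in that order.
Ratios (sorted): G 31.89, A 13.81, B 12.94, C 9.27, F 5.77, E 5.44, D 3.82
take G (9 @ 287); take A (21 @ 290); take B (16 @ 207); take C (15 @ 139); take 15/31 of F → 86.61. Capacity used 76/76.
Total value = 1009.61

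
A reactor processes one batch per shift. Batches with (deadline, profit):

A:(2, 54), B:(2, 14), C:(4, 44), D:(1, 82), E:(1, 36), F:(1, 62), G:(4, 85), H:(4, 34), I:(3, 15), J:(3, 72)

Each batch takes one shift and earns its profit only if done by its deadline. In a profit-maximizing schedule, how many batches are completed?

Sort by profit descending; place each in the latest free slot ≤ its deadline.
By profit: G(d4,85), D(d1,82), J(d3,72), F(d1,62), A(d2,54), C(d4,44), E(d1,36), H(d4,34), I(d3,15), B(d2,14)
G→slot 4; D→slot 1; J→slot 3; F skipped; A→slot 2; C skipped; E skipped; H skipped; I skipped; B skipped.
4 of 10 scheduled.

4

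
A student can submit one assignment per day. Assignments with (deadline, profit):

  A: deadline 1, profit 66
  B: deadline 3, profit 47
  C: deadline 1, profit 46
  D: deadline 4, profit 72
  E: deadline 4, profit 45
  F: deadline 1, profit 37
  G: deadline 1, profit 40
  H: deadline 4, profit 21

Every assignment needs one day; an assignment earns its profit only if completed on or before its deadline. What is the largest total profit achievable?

230

Take jobs in profit order; each goes to the latest open slot no later than its deadline.
Profit order: D=72 A=66 B=47 C=46 E=45 G=40 F=37 H=21
Assign: D→slot 4, A→slot 1, B→slot 3, C skipped, E→slot 2, G skipped, F skipped, H skipped.
Slots: [1:A] [2:E] [3:B] [4:D]
Profit = 66 + 45 + 47 + 72 = 230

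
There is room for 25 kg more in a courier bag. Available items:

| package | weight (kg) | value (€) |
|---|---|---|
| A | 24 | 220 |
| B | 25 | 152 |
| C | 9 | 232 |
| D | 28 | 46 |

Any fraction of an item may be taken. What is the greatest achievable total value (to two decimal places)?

378.67

Greedy by value/weight ratio, highest first.
Ratios (sorted): C 25.78, A 9.17, B 6.08, D 1.64
take C (9 @ 232); take 16/24 of A → 146.67. Capacity used 25/25.
Total value = 378.67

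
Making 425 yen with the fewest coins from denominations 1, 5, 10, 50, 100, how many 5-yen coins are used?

Greedy: take as many of the largest coin as possible, then repeat with the remainder.
425 = 4×100 + 2×10 + 1×5
Count of 5: 1

1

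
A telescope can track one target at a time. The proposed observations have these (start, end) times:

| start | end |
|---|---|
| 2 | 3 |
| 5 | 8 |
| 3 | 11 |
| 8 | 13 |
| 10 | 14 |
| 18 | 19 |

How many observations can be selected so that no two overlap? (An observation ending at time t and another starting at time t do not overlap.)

4

Greedy by earliest finish: after sorting by end time, pick each interval compatible with the last pick.
By end time: (2,3), (5,8), (3,11), (8,13), (10,14), (18,19).
Pick (2,3); next start ≥ 3 → (5,8); next start ≥ 8 → (8,13); next start ≥ 13 → (18,19).
Selected 4 observations.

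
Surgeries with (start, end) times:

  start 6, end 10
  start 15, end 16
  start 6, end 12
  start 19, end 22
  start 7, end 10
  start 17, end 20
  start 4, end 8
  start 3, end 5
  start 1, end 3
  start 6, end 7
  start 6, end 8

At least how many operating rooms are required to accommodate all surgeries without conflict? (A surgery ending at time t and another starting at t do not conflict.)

5

starts: [1, 3, 4, 6, 6, 6, 6, 7, 15, 17, 19]
ends:   [3, 5, 7, 8, 8, 10, 10, 12, 16, 20, 22]
s1→1 e3→0 s3→1 s4→2 e5→1 s6→2 s6→3 s6→4 s6→5  — peak 5.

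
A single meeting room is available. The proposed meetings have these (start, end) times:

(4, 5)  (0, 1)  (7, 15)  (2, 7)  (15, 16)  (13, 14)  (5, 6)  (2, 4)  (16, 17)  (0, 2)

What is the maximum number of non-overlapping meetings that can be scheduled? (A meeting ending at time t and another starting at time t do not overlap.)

Greedy by earliest finish: after sorting by end time, pick each interval compatible with the last pick.
Sorted by end: (0,1)  (0,2)  (2,4)  (4,5)  (5,6)  (2,7)  (13,14)  (7,15)  (15,16)  (16,17)
take (0,1); skip (0,2); take (2,4); take (4,5); take (5,6); take (13,14); skip (7,15); take (15,16); take (16,17).
Selected 7 meetings.

7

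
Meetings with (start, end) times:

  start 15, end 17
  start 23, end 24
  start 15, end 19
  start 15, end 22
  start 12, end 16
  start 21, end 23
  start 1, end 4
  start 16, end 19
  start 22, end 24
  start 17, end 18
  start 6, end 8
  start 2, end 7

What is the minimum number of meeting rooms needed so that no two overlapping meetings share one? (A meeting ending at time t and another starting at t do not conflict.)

4

Events (time:±→running): 1:+→1 2:+→2 4:-→1 6:+→2 7:-→1 8:-→0 12:+→1 15:+→2 15:+→3 15:+→4 … peak 4.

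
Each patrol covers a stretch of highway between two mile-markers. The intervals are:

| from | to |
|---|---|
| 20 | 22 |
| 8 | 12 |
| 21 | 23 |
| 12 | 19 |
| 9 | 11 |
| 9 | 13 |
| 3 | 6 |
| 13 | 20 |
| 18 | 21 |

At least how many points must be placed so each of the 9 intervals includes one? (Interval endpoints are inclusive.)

4

Sort by right endpoint; whenever an interval is uncovered, place a point at its right end.
By right end: [3,6]  [9,11]  [8,12]  [9,13]  [12,19]  [13,20]  [18,21]  [20,22]  [21,23]
[3,6] uncovered → point at 6; [9,11] uncovered → point at 11; [12,19] uncovered → point at 19; [20,22] uncovered → point at 22.
Points: 6, 11, 19, 22 (4 total).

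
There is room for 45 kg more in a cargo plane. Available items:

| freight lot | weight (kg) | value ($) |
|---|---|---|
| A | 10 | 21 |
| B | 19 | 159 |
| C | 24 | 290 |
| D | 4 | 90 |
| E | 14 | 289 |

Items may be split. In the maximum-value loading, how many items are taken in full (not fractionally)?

Greedy by value/weight ratio, highest first.
Order: D (90/4=22.50) > E (289/14=20.64) > C (290/24=12.08) > B (159/19=8.37) > A (21/10=2.10)
Fill: take D (4 @ 90) → take E (14 @ 289) → take C (24 @ 290) → take 3/19 of B → 25.11; 45/45 used.
3 item(s) taken whole; one partial (take 3/19 of B).

3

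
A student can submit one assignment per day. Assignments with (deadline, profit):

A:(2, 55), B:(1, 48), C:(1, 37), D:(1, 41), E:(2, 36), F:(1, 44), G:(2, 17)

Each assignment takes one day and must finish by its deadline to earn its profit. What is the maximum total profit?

Take jobs in profit order; each goes to the latest open slot no later than its deadline.
Profit order: A=55 B=48 F=44 D=41 C=37 E=36 G=17
Assign: A→slot 2, B→slot 1, F skipped, D skipped, C skipped, E skipped, G skipped.
Slots: [1:B] [2:A]
Profit = 48 + 55 = 103

103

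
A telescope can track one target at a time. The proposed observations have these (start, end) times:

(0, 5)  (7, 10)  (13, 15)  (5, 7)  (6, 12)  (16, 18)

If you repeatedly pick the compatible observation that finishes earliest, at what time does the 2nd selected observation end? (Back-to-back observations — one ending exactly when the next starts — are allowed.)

7

Order by finish time; keep every interval that doesn't clash with the previous kept one.
Sorted by end: (0,5)  (5,7)  (7,10)  (6,12)  (13,15)  (16,18)
take (0,5); take (5,7); take (7,10); skip (6,12); take (13,15); take (16,18).
Selected: (0,5) (5,7) (7,10) (13,15) (16,18)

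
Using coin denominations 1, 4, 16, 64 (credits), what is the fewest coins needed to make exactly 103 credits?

7

Greedy: take as many of the largest coin as possible, then repeat with the remainder.
103 − 1×64→39 − 2×16→7 − 1×4→3 − 3×1→0
Total coins = 1 + 2 + 1 + 3 = 7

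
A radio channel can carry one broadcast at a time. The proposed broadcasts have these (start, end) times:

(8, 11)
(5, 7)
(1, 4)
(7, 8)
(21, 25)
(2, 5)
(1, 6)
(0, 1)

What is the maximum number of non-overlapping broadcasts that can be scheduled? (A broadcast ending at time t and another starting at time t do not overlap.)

6

By end time: (0,1), (1,4), (2,5), (1,6), (5,7), (7,8), (8,11), (21,25).
Pick (0,1); next start ≥ 1 → (1,4); next start ≥ 4 → (5,7); next start ≥ 7 → (7,8); next start ≥ 8 → (8,11); next start ≥ 11 → (21,25).
Selected 6 broadcasts.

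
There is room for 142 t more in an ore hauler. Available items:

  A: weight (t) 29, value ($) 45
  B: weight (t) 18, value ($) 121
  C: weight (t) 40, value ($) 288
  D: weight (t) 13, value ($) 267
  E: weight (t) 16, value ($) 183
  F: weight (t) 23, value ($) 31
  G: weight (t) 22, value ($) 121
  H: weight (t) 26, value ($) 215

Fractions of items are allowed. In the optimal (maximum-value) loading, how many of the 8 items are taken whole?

Greedy by value/weight ratio, highest first.
Order: D (267/13=20.54) > E (183/16=11.44) > H (215/26=8.27) > C (288/40=7.20) > B (121/18=6.72) > G (121/22=5.50) > A (45/29=1.55) > F (31/23=1.35)
Fill: take D (13 @ 267) → take E (16 @ 183) → take H (26 @ 215) → take C (40 @ 288) → take B (18 @ 121) → take G (22 @ 121) → take 7/29 of A → 10.86; 142/142 used.
6 item(s) taken whole; one partial (take 7/29 of A).

6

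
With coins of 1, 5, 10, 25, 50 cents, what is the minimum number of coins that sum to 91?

Greedy: take as many of the largest coin as possible, then repeat with the remainder.
91 − 1×50→41 − 1×25→16 − 1×10→6 − 1×5→1 − 1×1→0
Total coins = 1 + 1 + 1 + 1 + 1 = 5

5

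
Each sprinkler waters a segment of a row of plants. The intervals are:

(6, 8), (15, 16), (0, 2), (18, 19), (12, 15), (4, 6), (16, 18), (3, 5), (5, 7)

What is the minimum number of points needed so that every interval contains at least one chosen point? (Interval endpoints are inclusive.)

Sort by right endpoint; whenever an interval is uncovered, place a point at its right end.
By right end: [0,2]  [3,5]  [4,6]  [5,7]  [6,8]  [12,15]  [15,16]  [16,18]  [18,19]
[0,2] uncovered → point at 2; [3,5] uncovered → point at 5; [6,8] uncovered → point at 8; [12,15] uncovered → point at 15; [16,18] uncovered → point at 18.
Points: 2, 5, 8, 15, 18 (5 total).

5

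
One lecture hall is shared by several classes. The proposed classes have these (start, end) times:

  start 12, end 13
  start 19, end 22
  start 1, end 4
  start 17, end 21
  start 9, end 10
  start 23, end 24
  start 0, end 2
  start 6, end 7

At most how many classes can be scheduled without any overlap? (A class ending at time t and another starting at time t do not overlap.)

Order by finish time; keep every interval that doesn't clash with the previous kept one.
By end time: (0,2), (1,4), (6,7), (9,10), (12,13), (17,21), (19,22), (23,24).
Pick (0,2); next start ≥ 2 → (6,7); next start ≥ 7 → (9,10); next start ≥ 10 → (12,13); next start ≥ 13 → (17,21); next start ≥ 21 → (23,24).
Selected 6 classes.

6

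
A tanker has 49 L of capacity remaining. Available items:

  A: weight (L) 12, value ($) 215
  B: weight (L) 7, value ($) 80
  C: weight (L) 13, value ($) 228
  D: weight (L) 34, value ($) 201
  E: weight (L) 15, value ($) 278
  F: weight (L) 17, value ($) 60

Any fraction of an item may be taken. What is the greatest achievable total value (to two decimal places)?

812.82

Order: E (278/15=18.53) > A (215/12=17.92) > C (228/13=17.54) > B (80/7=11.43) > D (201/34=5.91) > F (60/17=3.53)
Fill: take E (15 @ 278) → take A (12 @ 215) → take C (13 @ 228) → take B (7 @ 80) → take 2/34 of D → 11.82; 49/49 used.
Total value = 812.82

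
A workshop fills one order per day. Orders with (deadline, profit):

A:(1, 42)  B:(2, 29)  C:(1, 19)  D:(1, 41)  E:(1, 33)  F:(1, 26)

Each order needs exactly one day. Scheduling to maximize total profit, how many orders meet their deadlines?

Take jobs in profit order; each goes to the latest open slot no later than its deadline.
Profit order: A=42 D=41 E=33 B=29 F=26 C=19
Assign: A→slot 1, D skipped, E skipped, B→slot 2, F skipped, C skipped.
Slots: [1:A] [2:B]
2 of 6 scheduled.

2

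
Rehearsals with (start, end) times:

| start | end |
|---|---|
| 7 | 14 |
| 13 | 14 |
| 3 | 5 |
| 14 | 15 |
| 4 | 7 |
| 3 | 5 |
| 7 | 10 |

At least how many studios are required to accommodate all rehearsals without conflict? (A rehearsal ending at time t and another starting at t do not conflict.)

3

The answer is the maximum number of intervals overlapping at any instant.
Events (time:±→running): 3:+→1 3:+→2 4:+→3 … peak 3.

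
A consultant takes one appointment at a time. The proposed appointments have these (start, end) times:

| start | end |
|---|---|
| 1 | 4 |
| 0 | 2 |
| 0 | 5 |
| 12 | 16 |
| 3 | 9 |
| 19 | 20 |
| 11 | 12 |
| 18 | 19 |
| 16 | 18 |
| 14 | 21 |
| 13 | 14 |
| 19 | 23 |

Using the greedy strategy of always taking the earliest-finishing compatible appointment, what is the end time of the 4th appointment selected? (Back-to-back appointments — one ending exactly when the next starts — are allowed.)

14

Greedy by earliest finish: after sorting by end time, pick each interval compatible with the last pick.
By end time: (0,2), (1,4), (0,5), (3,9), (11,12), (13,14), (12,16), (16,18), (18,19), (19,20), (14,21), (19,23).
Pick (0,2); next start ≥ 2 → (3,9); next start ≥ 9 → (11,12); next start ≥ 12 → (13,14); next start ≥ 14 → (16,18); next start ≥ 18 → (18,19); next start ≥ 19 → (19,20).
Selected: (0,2) (3,9) (11,12) (13,14) (16,18) (18,19) (19,20)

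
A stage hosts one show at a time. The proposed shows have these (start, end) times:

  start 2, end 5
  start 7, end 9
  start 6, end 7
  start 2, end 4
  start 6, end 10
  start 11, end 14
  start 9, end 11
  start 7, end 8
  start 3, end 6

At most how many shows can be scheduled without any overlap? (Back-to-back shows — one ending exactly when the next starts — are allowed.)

5

Sort by end time and greedily take each interval whose start is ≥ the last chosen end.
By end time: (2,4), (2,5), (3,6), (6,7), (7,8), (7,9), (6,10), (9,11), (11,14).
Pick (2,4); next start ≥ 4 → (6,7); next start ≥ 7 → (7,8); next start ≥ 8 → (9,11); next start ≥ 11 → (11,14).
Selected 5 shows.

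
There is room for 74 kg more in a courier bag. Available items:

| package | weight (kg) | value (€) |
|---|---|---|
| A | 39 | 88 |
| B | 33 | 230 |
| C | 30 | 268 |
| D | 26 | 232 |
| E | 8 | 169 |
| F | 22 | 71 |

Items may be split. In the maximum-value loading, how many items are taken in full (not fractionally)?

3

Sort by value per unit weight and fill in that order.
Order: E (169/8=21.12) > C (268/30=8.93) > D (232/26=8.92) > B (230/33=6.97) > F (71/22=3.23) > A (88/39=2.26)
Fill: take E (8 @ 169) → take C (30 @ 268) → take D (26 @ 232) → take 10/33 of B → 69.70; 74/74 used.
3 item(s) taken whole; one partial (take 10/33 of B).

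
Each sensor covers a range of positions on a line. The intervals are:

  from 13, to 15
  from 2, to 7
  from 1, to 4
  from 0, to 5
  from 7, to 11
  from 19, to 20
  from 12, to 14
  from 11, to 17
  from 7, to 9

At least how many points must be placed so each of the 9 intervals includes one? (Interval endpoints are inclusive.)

Sort by right endpoint; whenever an interval is uncovered, place a point at its right end.
Sorted: [1,4] [0,5] [2,7] [7,9] [7,11] [12,14] [13,15] [11,17] [19,20]
{[1,4],[0,5],[2,7]} hit by 4; {[7,9],[7,11]} hit by 9; {[12,14],[13,15],[11,17]} hit by 14; {[19,20]} hit by 20.
Points: 4, 9, 14, 20 (4 total).

4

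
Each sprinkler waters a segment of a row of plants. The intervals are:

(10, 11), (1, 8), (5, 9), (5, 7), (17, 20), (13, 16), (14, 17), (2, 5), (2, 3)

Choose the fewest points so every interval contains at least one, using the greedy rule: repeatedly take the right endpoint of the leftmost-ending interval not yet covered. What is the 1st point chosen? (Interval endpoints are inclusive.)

3

Sort by right endpoint; whenever an interval is uncovered, place a point at its right end.
By right end: [2,3]  [2,5]  [5,7]  [1,8]  [5,9]  [10,11]  [13,16]  [14,17]  [17,20]
[2,3] uncovered → point at 3; [5,7] uncovered → point at 7; [10,11] uncovered → point at 11; [13,16] uncovered → point at 16; [17,20] uncovered → point at 20.
Points: 3, 7, 11, 16, 20 (5 total).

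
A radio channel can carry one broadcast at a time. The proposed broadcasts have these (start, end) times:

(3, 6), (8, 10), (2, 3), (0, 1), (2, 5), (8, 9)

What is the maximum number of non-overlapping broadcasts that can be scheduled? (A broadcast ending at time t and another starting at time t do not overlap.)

4

By end time: (0,1), (2,3), (2,5), (3,6), (8,9), (8,10).
Pick (0,1); next start ≥ 1 → (2,3); next start ≥ 3 → (3,6); next start ≥ 6 → (8,9).
Selected 4 broadcasts.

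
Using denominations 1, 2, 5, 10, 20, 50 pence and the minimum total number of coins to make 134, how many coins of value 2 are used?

Greedy: take as many of the largest coin as possible, then repeat with the remainder.
134 = 2×50 + 1×20 + 1×10 + 2×2
Count of 2: 2

2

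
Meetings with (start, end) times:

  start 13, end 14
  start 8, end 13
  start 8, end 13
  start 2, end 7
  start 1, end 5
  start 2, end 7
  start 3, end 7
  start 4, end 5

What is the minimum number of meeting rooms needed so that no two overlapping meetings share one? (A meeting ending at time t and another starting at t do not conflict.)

5

Events (time:±→running): 1:+→1 2:+→2 2:+→3 3:+→4 4:+→5 … peak 5.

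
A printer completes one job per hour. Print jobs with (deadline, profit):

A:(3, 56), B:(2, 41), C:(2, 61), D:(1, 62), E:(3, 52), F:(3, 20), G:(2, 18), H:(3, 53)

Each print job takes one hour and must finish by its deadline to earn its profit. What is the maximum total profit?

179

Take jobs in profit order; each goes to the latest open slot no later than its deadline.
By profit: D(d1,62), C(d2,61), A(d3,56), H(d3,53), E(d3,52), B(d2,41), F(d3,20), G(d2,18)
D→slot 1; C→slot 2; A→slot 3; H skipped; E skipped; B skipped; F skipped; G skipped.
Profit = 62 + 61 + 56 = 179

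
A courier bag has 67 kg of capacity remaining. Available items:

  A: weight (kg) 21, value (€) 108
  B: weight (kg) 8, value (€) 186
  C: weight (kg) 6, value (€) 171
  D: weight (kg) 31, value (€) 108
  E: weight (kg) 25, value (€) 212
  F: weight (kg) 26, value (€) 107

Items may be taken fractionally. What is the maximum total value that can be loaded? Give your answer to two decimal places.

Sort by value per unit weight and fill in that order.
Ratios (sorted): C 28.50, B 23.25, E 8.48, A 5.14, F 4.12, D 3.48
take C (6 @ 171); take B (8 @ 186); take E (25 @ 212); take A (21 @ 108); take 7/26 of F → 28.81. Capacity used 67/67.
Total value = 705.81

705.81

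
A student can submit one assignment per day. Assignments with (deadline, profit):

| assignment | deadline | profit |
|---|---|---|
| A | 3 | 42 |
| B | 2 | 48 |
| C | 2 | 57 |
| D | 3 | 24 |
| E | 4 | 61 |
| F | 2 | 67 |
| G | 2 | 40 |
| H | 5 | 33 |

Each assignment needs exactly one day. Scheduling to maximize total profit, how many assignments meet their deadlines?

5

By profit: F(d2,67), E(d4,61), C(d2,57), B(d2,48), A(d3,42), G(d2,40), H(d5,33), D(d3,24)
F→slot 2; E→slot 4; C→slot 1; B skipped; A→slot 3; G skipped; H→slot 5; D skipped.
5 of 8 scheduled.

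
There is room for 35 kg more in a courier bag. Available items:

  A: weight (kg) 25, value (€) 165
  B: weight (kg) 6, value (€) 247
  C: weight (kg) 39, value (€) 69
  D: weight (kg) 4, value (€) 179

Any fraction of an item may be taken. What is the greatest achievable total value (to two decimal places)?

Ratios (sorted): D 44.75, B 41.17, A 6.60, C 1.77
take D (4 @ 179); take B (6 @ 247); take A (25 @ 165). Capacity used 35/35.
Total value = 591.00

591.00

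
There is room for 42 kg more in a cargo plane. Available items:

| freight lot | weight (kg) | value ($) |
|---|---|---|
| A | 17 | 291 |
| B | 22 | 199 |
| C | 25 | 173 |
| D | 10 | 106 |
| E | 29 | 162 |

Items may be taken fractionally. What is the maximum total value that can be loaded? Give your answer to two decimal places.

Greedy by value/weight ratio, highest first.
Order: A (291/17=17.12) > D (106/10=10.60) > B (199/22=9.05) > C (173/25=6.92) > E (162/29=5.59)
Fill: take A (17 @ 291) → take D (10 @ 106) → take 15/22 of B → 135.68; 42/42 used.
Total value = 532.68

532.68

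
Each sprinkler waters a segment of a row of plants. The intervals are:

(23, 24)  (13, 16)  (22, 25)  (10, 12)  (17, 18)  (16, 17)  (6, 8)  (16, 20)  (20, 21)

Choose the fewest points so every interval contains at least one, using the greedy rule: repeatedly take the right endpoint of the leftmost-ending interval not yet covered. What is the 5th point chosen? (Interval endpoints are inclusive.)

Sorted: [6,8] [10,12] [13,16] [16,17] [17,18] [16,20] [20,21] [23,24] [22,25]
{[6,8]} hit by 8; {[10,12]} hit by 12; {[13,16],[16,17]} hit by 16; {[17,18],[16,20]} hit by 18; {[20,21]} hit by 21; {[23,24],[22,25]} hit by 24.
Points: 8, 12, 16, 18, 21, 24 (6 total).

21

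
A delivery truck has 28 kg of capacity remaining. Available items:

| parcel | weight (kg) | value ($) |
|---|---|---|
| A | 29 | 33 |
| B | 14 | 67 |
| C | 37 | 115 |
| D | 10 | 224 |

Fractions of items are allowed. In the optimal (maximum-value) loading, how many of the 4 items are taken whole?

Ratios (sorted): D 22.40, B 4.79, C 3.11, A 1.14
take D (10 @ 224); take B (14 @ 67); take 4/37 of C → 12.43. Capacity used 28/28.
2 item(s) taken whole; one partial (take 4/37 of C).

2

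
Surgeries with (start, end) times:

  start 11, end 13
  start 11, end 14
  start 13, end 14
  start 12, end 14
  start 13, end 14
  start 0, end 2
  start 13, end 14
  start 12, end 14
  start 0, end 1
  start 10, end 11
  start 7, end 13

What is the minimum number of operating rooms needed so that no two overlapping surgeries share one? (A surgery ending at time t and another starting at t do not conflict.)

Events (time:±→running): 0:+→1 0:+→2 1:-→1 2:-→0 7:+→1 10:+→2 11:-→1 11:+→2 11:+→3 12:+→4 12:+→5 13:-→4 13:-→3 13:+→4 13:+→5 13:+→6 … peak 6.

6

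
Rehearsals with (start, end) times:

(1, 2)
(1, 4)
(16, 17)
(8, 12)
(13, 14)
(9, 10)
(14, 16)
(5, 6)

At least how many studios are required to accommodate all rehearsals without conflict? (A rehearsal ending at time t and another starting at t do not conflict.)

2

Events (time:±→running): 1:+→1 1:+→2 … peak 2.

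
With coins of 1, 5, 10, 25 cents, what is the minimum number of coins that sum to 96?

96 − 3×25→21 − 2×10→1 − 1×1→0
Total coins = 3 + 2 + 1 = 6

6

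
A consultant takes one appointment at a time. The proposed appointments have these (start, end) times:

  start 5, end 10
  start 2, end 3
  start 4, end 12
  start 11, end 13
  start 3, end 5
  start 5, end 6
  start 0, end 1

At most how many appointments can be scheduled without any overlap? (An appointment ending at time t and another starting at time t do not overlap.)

5

By end time: (0,1), (2,3), (3,5), (5,6), (5,10), (4,12), (11,13).
Pick (0,1); next start ≥ 1 → (2,3); next start ≥ 3 → (3,5); next start ≥ 5 → (5,6); next start ≥ 6 → (11,13).
Selected 5 appointments.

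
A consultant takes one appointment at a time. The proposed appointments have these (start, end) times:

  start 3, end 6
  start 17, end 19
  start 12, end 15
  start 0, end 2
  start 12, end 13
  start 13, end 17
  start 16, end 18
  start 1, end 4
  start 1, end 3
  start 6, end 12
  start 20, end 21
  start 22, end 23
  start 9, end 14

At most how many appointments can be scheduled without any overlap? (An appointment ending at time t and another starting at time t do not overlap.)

8

Order by finish time; keep every interval that doesn't clash with the previous kept one.
By end time: (0,2), (1,3), (1,4), (3,6), (6,12), (12,13), (9,14), (12,15), (13,17), (16,18), (17,19), (20,21), (22,23).
Pick (0,2); next start ≥ 2 → (3,6); next start ≥ 6 → (6,12); next start ≥ 12 → (12,13); next start ≥ 13 → (13,17); next start ≥ 17 → (17,19); next start ≥ 19 → (20,21); next start ≥ 21 → (22,23).
Selected 8 appointments.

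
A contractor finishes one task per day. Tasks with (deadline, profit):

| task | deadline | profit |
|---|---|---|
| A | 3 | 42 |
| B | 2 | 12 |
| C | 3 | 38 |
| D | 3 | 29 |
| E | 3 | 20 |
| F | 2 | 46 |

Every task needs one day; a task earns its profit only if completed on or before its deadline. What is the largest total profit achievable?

126

Take jobs in profit order; each goes to the latest open slot no later than its deadline.
Profit order: F=46 A=42 C=38 D=29 E=20 B=12
Assign: F→slot 2, A→slot 3, C→slot 1, D skipped, E skipped, B skipped.
Slots: [1:C] [2:F] [3:A]
Profit = 38 + 46 + 42 = 126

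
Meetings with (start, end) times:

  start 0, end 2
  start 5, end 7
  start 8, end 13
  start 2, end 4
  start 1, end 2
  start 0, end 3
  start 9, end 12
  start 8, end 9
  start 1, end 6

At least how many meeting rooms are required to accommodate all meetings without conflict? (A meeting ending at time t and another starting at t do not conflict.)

4

Count concurrent intervals with a sweep; the peak is the room count.
Events (time:±→running): 0:+→1 0:+→2 1:+→3 1:+→4 … peak 4.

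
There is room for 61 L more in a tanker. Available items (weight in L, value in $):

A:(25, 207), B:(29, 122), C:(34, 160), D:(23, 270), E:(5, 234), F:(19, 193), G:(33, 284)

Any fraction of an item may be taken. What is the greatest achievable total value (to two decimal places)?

817.48

Greedy by value/weight ratio, highest first.
Order: E (234/5=46.80) > D (270/23=11.74) > F (193/19=10.16) > G (284/33=8.61) > A (207/25=8.28) > C (160/34=4.71) > B (122/29=4.21)
Fill: take E (5 @ 234) → take D (23 @ 270) → take F (19 @ 193) → take 14/33 of G → 120.48; 61/61 used.
Total value = 817.48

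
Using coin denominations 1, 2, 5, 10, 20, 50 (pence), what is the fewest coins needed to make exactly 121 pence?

Greedy: take as many of the largest coin as possible, then repeat with the remainder.
121 = 2×50 + 1×20 + 1×1
Total coins = 2 + 1 + 1 = 4

4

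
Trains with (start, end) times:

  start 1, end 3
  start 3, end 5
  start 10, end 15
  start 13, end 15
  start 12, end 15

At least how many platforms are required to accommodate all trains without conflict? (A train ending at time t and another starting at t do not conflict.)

3

The answer is the maximum number of intervals overlapping at any instant.
starts: [1, 3, 10, 12, 13]
ends:   [3, 5, 15, 15, 15]
s1→1 e3→0 s3→1 e5→0 s10→1 s12→2 s13→3  — peak 3.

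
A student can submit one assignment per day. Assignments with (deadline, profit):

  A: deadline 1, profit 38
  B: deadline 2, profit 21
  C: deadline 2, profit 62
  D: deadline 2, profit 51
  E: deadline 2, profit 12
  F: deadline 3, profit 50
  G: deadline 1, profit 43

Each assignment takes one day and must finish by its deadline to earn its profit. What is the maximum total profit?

163

Sort by profit descending; place each in the latest free slot ≤ its deadline.
By profit: C(d2,62), D(d2,51), F(d3,50), G(d1,43), A(d1,38), B(d2,21), E(d2,12)
C→slot 2; D→slot 1; F→slot 3; G skipped; A skipped; B skipped; E skipped.
Profit = 51 + 62 + 50 = 163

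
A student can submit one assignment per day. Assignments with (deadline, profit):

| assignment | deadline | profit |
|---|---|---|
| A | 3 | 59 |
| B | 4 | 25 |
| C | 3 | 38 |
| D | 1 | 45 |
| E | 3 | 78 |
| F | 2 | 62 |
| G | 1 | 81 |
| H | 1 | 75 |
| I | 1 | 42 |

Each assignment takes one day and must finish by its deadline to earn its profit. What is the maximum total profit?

246

Sort by profit descending; place each in the latest free slot ≤ its deadline.
By profit: G(d1,81), E(d3,78), H(d1,75), F(d2,62), A(d3,59), D(d1,45), I(d1,42), C(d3,38), B(d4,25)
G→slot 1; E→slot 3; H skipped; F→slot 2; A skipped; D skipped; I skipped; C skipped; B→slot 4.
Profit = 81 + 62 + 78 + 25 = 246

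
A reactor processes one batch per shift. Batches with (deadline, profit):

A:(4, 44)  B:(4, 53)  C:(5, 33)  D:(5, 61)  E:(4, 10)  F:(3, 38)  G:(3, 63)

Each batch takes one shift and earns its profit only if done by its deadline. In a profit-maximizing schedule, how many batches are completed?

5

By profit: G(d3,63), D(d5,61), B(d4,53), A(d4,44), F(d3,38), C(d5,33), E(d4,10)
G→slot 3; D→slot 5; B→slot 4; A→slot 2; F→slot 1; C skipped; E skipped.
5 of 7 scheduled.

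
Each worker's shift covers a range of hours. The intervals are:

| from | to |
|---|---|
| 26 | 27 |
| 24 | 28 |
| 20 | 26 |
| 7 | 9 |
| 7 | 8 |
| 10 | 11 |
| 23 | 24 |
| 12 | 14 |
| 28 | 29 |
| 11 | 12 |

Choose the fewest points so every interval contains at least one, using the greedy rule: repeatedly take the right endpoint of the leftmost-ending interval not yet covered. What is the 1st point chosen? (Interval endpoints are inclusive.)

8

Process intervals by earliest right end; each time one isn't hit yet, stab at its right endpoint.
Sorted: [7,8] [7,9] [10,11] [11,12] [12,14] [23,24] [20,26] [26,27] [24,28] [28,29]
{[7,8],[7,9]} hit by 8; {[10,11],[11,12]} hit by 11; {[12,14]} hit by 14; {[23,24],[20,26]} hit by 24; {[26,27],[24,28]} hit by 27; {[28,29]} hit by 29.
Points: 8, 11, 14, 24, 27, 29 (6 total).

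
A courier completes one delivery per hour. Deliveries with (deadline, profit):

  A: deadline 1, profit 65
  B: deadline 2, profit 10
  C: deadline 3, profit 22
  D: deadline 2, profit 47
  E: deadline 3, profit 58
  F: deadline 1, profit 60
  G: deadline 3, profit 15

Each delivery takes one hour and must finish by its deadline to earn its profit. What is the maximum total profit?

Take jobs in profit order; each goes to the latest open slot no later than its deadline.
Profit order: A=65 F=60 E=58 D=47 C=22 G=15 B=10
Assign: A→slot 1, F skipped, E→slot 3, D→slot 2, C skipped, G skipped, B skipped.
Slots: [1:A] [2:D] [3:E]
Profit = 65 + 47 + 58 = 170

170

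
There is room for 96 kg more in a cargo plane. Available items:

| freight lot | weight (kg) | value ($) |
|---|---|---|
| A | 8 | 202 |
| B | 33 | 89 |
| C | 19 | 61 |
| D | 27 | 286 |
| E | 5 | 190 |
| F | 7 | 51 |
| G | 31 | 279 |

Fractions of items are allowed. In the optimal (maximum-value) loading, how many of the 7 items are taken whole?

5

Greedy by value/weight ratio, highest first.
Ratios (sorted): E 38.00, A 25.25, D 10.59, G 9.00, F 7.29, C 3.21, B 2.70
take E (5 @ 190); take A (8 @ 202); take D (27 @ 286); take G (31 @ 279); take F (7 @ 51); take 18/19 of C → 57.79. Capacity used 96/96.
5 item(s) taken whole; one partial (take 18/19 of C).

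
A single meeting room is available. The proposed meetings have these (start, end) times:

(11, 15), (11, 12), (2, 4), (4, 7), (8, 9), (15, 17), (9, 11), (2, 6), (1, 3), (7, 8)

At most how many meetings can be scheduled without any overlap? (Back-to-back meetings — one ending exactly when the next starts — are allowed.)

7

Greedy by earliest finish: after sorting by end time, pick each interval compatible with the last pick.
Sorted by end: (1,3)  (2,4)  (2,6)  (4,7)  (7,8)  (8,9)  (9,11)  (11,12)  (11,15)  (15,17)
take (1,3); skip (2,4); skip (2,6); take (4,7); take (7,8); take (8,9); take (9,11); take (11,12); take (15,17).
Selected 7 meetings.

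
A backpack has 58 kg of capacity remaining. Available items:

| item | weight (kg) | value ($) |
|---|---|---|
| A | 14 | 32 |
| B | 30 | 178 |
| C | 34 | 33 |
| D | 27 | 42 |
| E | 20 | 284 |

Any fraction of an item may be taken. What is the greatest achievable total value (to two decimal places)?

480.29

Greedy by value/weight ratio, highest first.
Ratios (sorted): E 14.20, B 5.93, A 2.29, D 1.56, C 0.97
take E (20 @ 284); take B (30 @ 178); take 8/14 of A → 18.29. Capacity used 58/58.
Total value = 480.29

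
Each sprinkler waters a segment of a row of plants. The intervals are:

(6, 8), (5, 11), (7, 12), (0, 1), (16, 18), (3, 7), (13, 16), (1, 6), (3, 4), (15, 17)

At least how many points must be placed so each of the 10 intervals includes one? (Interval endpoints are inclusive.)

4

Process intervals by earliest right end; each time one isn't hit yet, stab at its right endpoint.
By right end: [0,1]  [3,4]  [1,6]  [3,7]  [6,8]  [5,11]  [7,12]  [13,16]  [15,17]  [16,18]
[0,1] uncovered → point at 1; [3,4] uncovered → point at 4; [6,8] uncovered → point at 8; [13,16] uncovered → point at 16.
Points: 1, 4, 8, 16 (4 total).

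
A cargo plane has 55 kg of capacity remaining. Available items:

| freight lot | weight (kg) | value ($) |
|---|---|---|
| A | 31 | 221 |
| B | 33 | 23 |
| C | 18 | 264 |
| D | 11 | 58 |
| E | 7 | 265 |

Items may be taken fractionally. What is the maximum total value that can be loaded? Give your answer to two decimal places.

742.87

Greedy by value/weight ratio, highest first.
Ratios (sorted): E 37.86, C 14.67, A 7.13, D 5.27, B 0.70
take E (7 @ 265); take C (18 @ 264); take 30/31 of A → 213.87. Capacity used 55/55.
Total value = 742.87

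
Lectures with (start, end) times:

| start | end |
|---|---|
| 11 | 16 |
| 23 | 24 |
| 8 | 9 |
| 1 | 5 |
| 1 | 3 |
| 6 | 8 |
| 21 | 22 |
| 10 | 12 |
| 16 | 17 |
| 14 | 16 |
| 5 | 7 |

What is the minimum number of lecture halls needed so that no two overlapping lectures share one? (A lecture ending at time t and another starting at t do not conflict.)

Count concurrent intervals with a sweep; the peak is the room count.
starts: [1, 1, 5, 6, 8, 10, 11, 14, 16, 21, 23]
ends:   [3, 5, 7, 8, 9, 12, 16, 16, 17, 22, 24]
s1→1 s1→2  — peak 2.

2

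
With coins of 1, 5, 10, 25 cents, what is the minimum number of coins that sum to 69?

8

Use the largest denomination that fits, subtract, and repeat.
69 = 2×25 + 1×10 + 1×5 + 4×1
Total coins = 2 + 1 + 1 + 4 = 8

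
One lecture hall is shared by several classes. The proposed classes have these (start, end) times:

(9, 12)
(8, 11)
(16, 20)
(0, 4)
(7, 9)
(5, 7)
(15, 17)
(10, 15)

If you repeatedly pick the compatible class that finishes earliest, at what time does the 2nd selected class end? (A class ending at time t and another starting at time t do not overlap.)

7

By end time: (0,4), (5,7), (7,9), (8,11), (9,12), (10,15), (15,17), (16,20).
Pick (0,4); next start ≥ 4 → (5,7); next start ≥ 7 → (7,9); next start ≥ 9 → (9,12); next start ≥ 12 → (15,17).
Selected: (0,4) (5,7) (7,9) (9,12) (15,17)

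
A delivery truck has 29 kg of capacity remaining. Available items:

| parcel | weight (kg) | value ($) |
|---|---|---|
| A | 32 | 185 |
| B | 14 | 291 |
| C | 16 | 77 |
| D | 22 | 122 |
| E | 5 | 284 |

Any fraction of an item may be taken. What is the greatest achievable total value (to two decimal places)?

Order: E (284/5=56.80) > B (291/14=20.79) > A (185/32=5.78) > D (122/22=5.55) > C (77/16=4.81)
Fill: take E (5 @ 284) → take B (14 @ 291) → take 10/32 of A → 57.81; 29/29 used.
Total value = 632.81

632.81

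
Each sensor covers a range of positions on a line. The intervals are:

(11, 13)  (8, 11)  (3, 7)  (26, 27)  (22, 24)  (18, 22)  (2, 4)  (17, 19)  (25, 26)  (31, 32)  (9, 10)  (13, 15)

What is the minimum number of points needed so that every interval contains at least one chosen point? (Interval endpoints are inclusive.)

7

Sort by right endpoint; whenever an interval is uncovered, place a point at its right end.
By right end: [2,4]  [3,7]  [9,10]  [8,11]  [11,13]  [13,15]  [17,19]  [18,22]  [22,24]  [25,26]  [26,27]  [31,32]
[2,4] uncovered → point at 4; [9,10] uncovered → point at 10; [11,13] uncovered → point at 13; [17,19] uncovered → point at 19; [22,24] uncovered → point at 24; [25,26] uncovered → point at 26; [31,32] uncovered → point at 32.
Points: 4, 10, 13, 19, 24, 26, 32 (7 total).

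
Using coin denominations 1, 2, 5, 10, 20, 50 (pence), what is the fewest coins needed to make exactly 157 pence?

157 = 3×50 + 1×5 + 1×2
Total coins = 3 + 1 + 1 = 5

5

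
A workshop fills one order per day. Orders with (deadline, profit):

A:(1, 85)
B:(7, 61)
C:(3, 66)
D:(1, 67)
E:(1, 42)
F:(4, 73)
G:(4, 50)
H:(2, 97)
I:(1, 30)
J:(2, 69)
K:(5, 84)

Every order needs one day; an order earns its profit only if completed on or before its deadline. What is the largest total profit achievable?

466

By profit: H(d2,97), A(d1,85), K(d5,84), F(d4,73), J(d2,69), D(d1,67), C(d3,66), B(d7,61), G(d4,50), E(d1,42), I(d1,30)
H→slot 2; A→slot 1; K→slot 5; F→slot 4; J skipped; D skipped; C→slot 3; B→slot 7; G skipped; E skipped; I skipped.
Profit = 85 + 97 + 66 + 73 + 84 + 61 = 466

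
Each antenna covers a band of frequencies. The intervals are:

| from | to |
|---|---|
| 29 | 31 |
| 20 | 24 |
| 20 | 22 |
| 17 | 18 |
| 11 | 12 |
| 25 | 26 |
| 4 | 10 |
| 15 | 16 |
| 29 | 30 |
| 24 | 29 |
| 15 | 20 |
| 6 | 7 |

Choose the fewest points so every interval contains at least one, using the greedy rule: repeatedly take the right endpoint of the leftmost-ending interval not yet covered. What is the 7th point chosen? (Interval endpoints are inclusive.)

30

Process intervals by earliest right end; each time one isn't hit yet, stab at its right endpoint.
By right end: [6,7]  [4,10]  [11,12]  [15,16]  [17,18]  [15,20]  [20,22]  [20,24]  [25,26]  [24,29]  [29,30]  [29,31]
[6,7] uncovered → point at 7; [11,12] uncovered → point at 12; [15,16] uncovered → point at 16; [17,18] uncovered → point at 18; [20,22] uncovered → point at 22; [25,26] uncovered → point at 26; [29,30] uncovered → point at 30.
Points: 7, 12, 16, 18, 22, 26, 30 (7 total).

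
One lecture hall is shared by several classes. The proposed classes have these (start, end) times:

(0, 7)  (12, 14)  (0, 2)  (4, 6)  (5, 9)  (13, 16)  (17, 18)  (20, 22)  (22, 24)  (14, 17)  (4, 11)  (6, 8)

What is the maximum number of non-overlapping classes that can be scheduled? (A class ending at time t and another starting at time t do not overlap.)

Sorted by end: (0,2)  (4,6)  (0,7)  (6,8)  (5,9)  (4,11)  (12,14)  (13,16)  (14,17)  (17,18)  (20,22)  (22,24)
take (0,2); take (4,6); skip (0,7); take (6,8); take (12,14); take (14,17); take (17,18); take (20,22); take (22,24).
Selected 8 classes.

8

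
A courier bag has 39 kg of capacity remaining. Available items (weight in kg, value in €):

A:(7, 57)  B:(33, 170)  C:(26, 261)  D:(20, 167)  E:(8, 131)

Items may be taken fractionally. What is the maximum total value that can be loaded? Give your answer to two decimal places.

433.75

Order: E (131/8=16.38) > C (261/26=10.04) > D (167/20=8.35) > A (57/7=8.14) > B (170/33=5.15)
Fill: take E (8 @ 131) → take C (26 @ 261) → take 5/20 of D → 41.75; 39/39 used.
Total value = 433.75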